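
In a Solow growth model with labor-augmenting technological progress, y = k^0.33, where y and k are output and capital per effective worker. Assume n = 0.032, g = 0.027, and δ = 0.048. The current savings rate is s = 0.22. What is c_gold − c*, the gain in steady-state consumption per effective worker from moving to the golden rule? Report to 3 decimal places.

Δc ≈ 0.054

Capital per effective worker breaks even when investment replaces (n + g + δ)·k; here n + g + δ = 0.107.
Current steady state (s = 0.22): k* = (0.22/0.107)^(1/0.67) ≈ 2.9324, y* = 2.9324^0.33 ≈ 1.4262, c* = (1−0.22)·1.4262 ≈ 1.1124.
At the golden rule the marginal product of capital equals n+g+δ: 0.33·k^(0.33−1) = 0.107. Solving, k_gold = (0.33/0.107)^(1/0.67) ≈ 5.3709.
y_gold = 5.3709^0.33 ≈ 1.7415, c_gold = y_gold − 0.107·k_gold ≈ 1.1668.
Gain: Δc = 1.1668 − 1.1124 ≈ 0.0543.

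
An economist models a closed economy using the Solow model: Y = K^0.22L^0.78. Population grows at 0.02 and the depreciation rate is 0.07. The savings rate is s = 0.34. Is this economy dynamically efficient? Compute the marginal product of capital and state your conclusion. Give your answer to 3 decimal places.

The effective depreciation rate is n + δ = 0.02 + 0.07 = 0.09.
Steady-state k*: s·k^0.22 = 0.09·k gives k* = (0.34/0.09)^(1/0.78) ≈ 5.4960.
MPK = 0.22·5.4960^(-0.78) ≈ 0.0582.
MPK < n+δ = 0.09, so the economy is dynamically inefficient (over-saving).

dynamically inefficient; MPK ≈ 0.058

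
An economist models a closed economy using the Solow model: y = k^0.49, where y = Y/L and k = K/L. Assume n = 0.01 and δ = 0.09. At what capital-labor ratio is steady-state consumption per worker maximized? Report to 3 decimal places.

k_gold ≈ 22.559

Capital per worker breaks even when investment replaces (n + δ)·k; here n + δ = 0.1.
At the golden rule the marginal product of capital equals n+δ: 0.49·k^(0.49−1) = 0.1. Solving, k_gold = (0.49/0.1)^(1/0.51) ≈ 22.5593.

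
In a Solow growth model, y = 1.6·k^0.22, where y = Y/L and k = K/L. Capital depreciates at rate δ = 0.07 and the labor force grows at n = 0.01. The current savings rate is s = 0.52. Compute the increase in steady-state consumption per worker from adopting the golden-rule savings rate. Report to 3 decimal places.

n + δ = 0.01 + 0.07 = 0.08.
Current steady state (s = 0.52): k* = (0.52·1.6/0.08)^(1/0.78) ≈ 20.1321, y* = 1.6·20.1321^0.22 ≈ 3.0972, c* = (1−0.52)·3.0972 ≈ 1.4867.
At the golden rule the marginal product of capital equals n+δ: 0.22·1.6·k^(0.22−1) = 0.08. Solving, k_gold = (0.22·1.6/0.08)^(1/0.78) ≈ 6.6825.
y_gold = 1.6·6.6825^0.22 ≈ 2.4300, c_gold = y_gold − 0.08·k_gold ≈ 1.8954.
Gain: Δc = 1.8954 − 1.4867 ≈ 0.4087.

Δc ≈ 0.409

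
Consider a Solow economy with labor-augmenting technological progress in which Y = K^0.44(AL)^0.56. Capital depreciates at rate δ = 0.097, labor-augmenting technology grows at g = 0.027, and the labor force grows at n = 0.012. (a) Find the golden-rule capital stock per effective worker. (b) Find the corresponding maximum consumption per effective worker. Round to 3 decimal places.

(a) k_gold ≈ 8.139; (b) c_gold ≈ 1.409

Break-even investment rate: n + g + δ = 0.012 + 0.027 + 0.097 = 0.136.
At the golden rule the marginal product of capital equals n+g+δ: 0.44·k^(0.44−1) = 0.136. Solving, k_gold = (0.44/0.136)^(1/0.56) ≈ 8.1388.
y_gold = 8.1388^0.44 ≈ 2.5156; c_gold = y_gold − 0.136·k_gold ≈ 1.4088.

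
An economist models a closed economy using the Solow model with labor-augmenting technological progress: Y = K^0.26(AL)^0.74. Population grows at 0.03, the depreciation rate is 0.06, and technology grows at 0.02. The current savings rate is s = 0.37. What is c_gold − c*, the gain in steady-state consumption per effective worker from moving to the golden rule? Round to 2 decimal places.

Δc ≈ 0.04

Capital per effective worker breaks even when investment replaces (n + g + δ)·k; here n + g + δ = 0.11.
Current steady state (s = 0.37): k* = (0.37/0.11)^(1/0.74) ≈ 5.1511, y* = 5.1511^0.26 ≈ 1.5314, c* = (1−0.37)·1.5314 ≈ 0.9648.
At the golden rule the marginal product of capital equals n+g+δ: 0.26·k^(0.26−1) = 0.11. Solving, k_gold = (0.26/0.11)^(1/0.74) ≈ 3.1977.
y_gold = 3.1977^0.26 ≈ 1.3529, c_gold = y_gold − 0.11·k_gold ≈ 1.0011.
Gain: Δc = 1.0011 − 0.9648 ≈ 0.0363.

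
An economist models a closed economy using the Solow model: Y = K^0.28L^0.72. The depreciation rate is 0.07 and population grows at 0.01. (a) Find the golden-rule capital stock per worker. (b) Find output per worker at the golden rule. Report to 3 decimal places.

The effective depreciation rate is n + δ = 0.01 + 0.07 = 0.08.
Setting f'(k) = n+δ gives 0.28·k^(0.28−1) = 0.08, hence k_gold = (0.28/0.08)^(1/0.72) ≈ 5.6971.
y_gold = 5.6971^0.28 ≈ 1.6277.

(a) k_gold ≈ 5.697; (b) y_gold ≈ 1.628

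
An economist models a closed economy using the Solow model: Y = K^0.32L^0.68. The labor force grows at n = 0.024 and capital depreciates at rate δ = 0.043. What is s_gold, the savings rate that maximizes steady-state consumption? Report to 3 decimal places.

s_gold = 0.320

The effective depreciation rate is n + δ = 0.024 + 0.043 = 0.067.
At the golden rule MPK = n+δ, and in any Cobb-Douglas steady state s = (n+δ)·k/y = MPK·k/y = capital's share 0.32.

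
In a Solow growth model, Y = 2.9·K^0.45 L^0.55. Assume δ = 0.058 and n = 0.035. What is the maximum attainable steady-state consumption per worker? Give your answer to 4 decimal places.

c_gold ≈ 13.8458

Capital per worker breaks even when investment replaces (n + δ)·k; here n + δ = 0.093.
Maximizing c = f(k) − (n+δ)·k gives f'(k) = n+δ, i.e. 0.45·2.9·k^(0.45−1) = 0.093, so k_gold = (0.45·2.9/0.093)^(1/0.55) ≈ 121.8110.
y_gold = 2.9·121.8110^0.45 ≈ 25.1743.
c_gold = y_gold − (n+δ)·k_gold = 25.1743 − 0.093·121.8110 ≈ 13.8458.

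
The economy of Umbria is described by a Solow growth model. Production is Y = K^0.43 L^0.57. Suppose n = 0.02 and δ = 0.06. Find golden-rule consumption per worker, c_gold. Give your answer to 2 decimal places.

c_gold ≈ 2.03

The effective depreciation rate is n + δ = 0.02 + 0.06 = 0.08.
Maximizing c = f(k) − (n+δ)·k gives f'(k) = n+δ, i.e. 0.43·k^(0.43−1) = 0.08, so k_gold = (0.43/0.08)^(1/0.57) ≈ 19.1146.
y_gold = 19.1146^0.43 ≈ 3.5562.
c_gold = y_gold − (n+δ)·k_gold = 3.5562 − 0.08·19.1146 ≈ 2.0270.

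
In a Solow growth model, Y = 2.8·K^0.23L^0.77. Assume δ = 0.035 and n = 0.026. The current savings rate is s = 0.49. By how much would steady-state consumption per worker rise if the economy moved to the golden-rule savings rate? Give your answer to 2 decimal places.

Δc ≈ 0.74

Break-even investment rate: n + δ = 0.026 + 0.035 = 0.061.
Current steady state (s = 0.49): k* = (0.49·2.8/0.061)^(1/0.77) ≈ 57.0001, y* = 2.8·57.0001^0.23 ≈ 7.0959, c* = (1−0.49)·7.0959 ≈ 3.6189.
Golden rule sets MPK = n+δ: 0.23·2.8·k^(0.23−1) = 0.061, so k_gold = (0.23·2.8/0.061)^(1/0.77) ≈ 21.3449.
y_gold = 2.8·21.3449^0.23 ≈ 5.6610, c_gold = y_gold − 0.061·k_gold ≈ 4.3590.
Gain: Δc = 4.3590 − 3.6189 ≈ 0.7401.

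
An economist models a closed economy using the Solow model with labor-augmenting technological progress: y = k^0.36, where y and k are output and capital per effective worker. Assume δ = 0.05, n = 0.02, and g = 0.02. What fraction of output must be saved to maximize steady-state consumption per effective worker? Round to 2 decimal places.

The effective depreciation rate is n + g + δ = 0.02 + 0.02 + 0.05 = 0.09.
At the golden rule MPK = n+g+δ, and in any Cobb-Douglas steady state s = (n+g+δ)·k/y = MPK·k/y = capital's share 0.36.

s_gold = 0.36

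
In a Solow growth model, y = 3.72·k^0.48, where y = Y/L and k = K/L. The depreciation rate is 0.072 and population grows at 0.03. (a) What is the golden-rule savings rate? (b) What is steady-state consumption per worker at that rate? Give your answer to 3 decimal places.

n + δ = 0.03 + 0.072 = 0.102.
For Cobb-Douglas, s_gold equals capital's share: s_gold = 0.48.
At the golden rule the marginal product of capital equals n+δ: 0.48·3.72·k^(0.48−1) = 0.102. Solving, k_gold = (0.48·3.72/0.102)^(1/0.52) ≈ 245.8886.
y_gold = 3.72·245.8886^0.48 ≈ 52.2513; c_gold = (1−0.48)·y_gold ≈ 27.1707.

(a) s_gold = 0.480; (b) c_gold ≈ 27.171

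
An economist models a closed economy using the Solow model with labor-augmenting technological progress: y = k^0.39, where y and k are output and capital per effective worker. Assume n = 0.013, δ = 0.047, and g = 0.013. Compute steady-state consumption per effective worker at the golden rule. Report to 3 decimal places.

c_gold ≈ 1.781

Break-even investment rate: n + g + δ = 0.013 + 0.013 + 0.047 = 0.073.
Golden rule sets MPK = n+g+δ: 0.39·k^(0.39−1) = 0.073, so k_gold = (0.39/0.073)^(1/0.61) ≈ 15.5962.
y_gold = 15.5962^0.39 ≈ 2.9193.
c_gold = y_gold − (n+g+δ)·k_gold = 2.9193 − 0.073·15.5962 ≈ 1.7808.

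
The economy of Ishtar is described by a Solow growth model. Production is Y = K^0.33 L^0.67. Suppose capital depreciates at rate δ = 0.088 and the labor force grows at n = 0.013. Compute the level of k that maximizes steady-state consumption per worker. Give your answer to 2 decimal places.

The effective depreciation rate is n + δ = 0.013 + 0.088 = 0.101.
Golden rule sets MPK = n+δ: 0.33·k^(0.33−1) = 0.101, so k_gold = (0.33/0.101)^(1/0.67) ≈ 5.8540.

k_gold ≈ 5.85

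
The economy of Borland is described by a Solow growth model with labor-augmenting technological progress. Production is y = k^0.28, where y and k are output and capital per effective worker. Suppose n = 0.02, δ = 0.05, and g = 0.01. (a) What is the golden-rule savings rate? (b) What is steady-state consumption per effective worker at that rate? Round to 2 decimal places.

The effective depreciation rate is n + g + δ = 0.02 + 0.01 + 0.05 = 0.08.
For Cobb-Douglas, s_gold equals capital's share: s_gold = 0.28.
Maximizing c = f(k) − (n+g+δ)·k gives f'(k) = n+g+δ, i.e. 0.28·k^(0.28−1) = 0.08, so k_gold = (0.28/0.08)^(1/0.72) ≈ 5.6971.
y_gold = 5.6971^0.28 ≈ 1.6277; c_gold = (1−0.28)·y_gold ≈ 1.1720.

(a) s_gold = 0.28; (b) c_gold ≈ 1.17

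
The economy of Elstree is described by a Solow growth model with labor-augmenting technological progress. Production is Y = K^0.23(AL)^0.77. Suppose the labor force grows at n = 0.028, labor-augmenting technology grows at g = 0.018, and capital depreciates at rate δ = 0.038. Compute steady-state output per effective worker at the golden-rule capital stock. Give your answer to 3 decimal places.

y_gold ≈ 1.351

n + g + δ = 0.028 + 0.018 + 0.038 = 0.084.
At the golden rule the marginal product of capital equals n+g+δ: 0.23·k^(0.23−1) = 0.084. Solving, k_gold = (0.23/0.084)^(1/0.77) ≈ 3.6993.
Output: y_gold = k_gold^0.23 = 3.6993^0.23 ≈ 1.3510.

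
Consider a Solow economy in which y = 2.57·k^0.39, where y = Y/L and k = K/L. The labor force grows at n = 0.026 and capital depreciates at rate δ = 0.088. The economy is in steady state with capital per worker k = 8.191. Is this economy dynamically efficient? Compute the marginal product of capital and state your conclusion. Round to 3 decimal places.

dynamically efficient; MPK ≈ 0.278

Capital per worker breaks even when investment replaces (n + δ)·k; here n + δ = 0.114.
MPK = 0.39·2.57·k^(0.39−1) = 0.39·2.57·8.191^(-0.61) ≈ 0.2779.
MPK > 0.114, so the economy is dynamically efficient (under-saving).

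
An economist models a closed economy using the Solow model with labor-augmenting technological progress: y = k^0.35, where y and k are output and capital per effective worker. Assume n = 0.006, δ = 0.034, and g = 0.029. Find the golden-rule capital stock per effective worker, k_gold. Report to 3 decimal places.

k_gold ≈ 12.161

Break-even investment rate: n + g + δ = 0.006 + 0.029 + 0.034 = 0.069.
Setting f'(k) = n+g+δ gives 0.35·k^(0.35−1) = 0.069, hence k_gold = (0.35/0.069)^(1/0.65) ≈ 12.1605.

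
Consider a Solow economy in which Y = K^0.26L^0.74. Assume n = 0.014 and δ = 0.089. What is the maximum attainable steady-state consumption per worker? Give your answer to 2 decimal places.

c_gold ≈ 1.02

Break-even investment rate: n + δ = 0.014 + 0.089 = 0.103.
Golden rule sets MPK = n+δ: 0.26·k^(0.26−1) = 0.103, so k_gold = (0.26/0.103)^(1/0.74) ≈ 3.4948.
y_gold = 3.4948^0.26 ≈ 1.3845.
c_gold = y_gold − (n+δ)·k_gold = 1.3845 − 0.103·3.4948 ≈ 1.0245.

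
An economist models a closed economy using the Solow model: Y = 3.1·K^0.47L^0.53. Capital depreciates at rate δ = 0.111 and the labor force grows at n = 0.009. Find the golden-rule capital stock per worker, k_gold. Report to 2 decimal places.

n + δ = 0.009 + 0.111 = 0.12.
At the golden rule the marginal product of capital equals n+δ: 0.47·3.1·k^(0.47−1) = 0.12. Solving, k_gold = (0.47·3.1/0.12)^(1/0.53) ≈ 111.1241.

k_gold ≈ 111.12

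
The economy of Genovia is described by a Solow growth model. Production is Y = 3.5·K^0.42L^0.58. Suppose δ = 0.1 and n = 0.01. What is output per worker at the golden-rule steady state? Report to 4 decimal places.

Break-even investment rate: n + δ = 0.01 + 0.1 = 0.11.
At the golden rule the marginal product of capital equals n+δ: 0.42·3.5·k^(0.42−1) = 0.11. Solving, k_gold = (0.42·3.5/0.11)^(1/0.58) ≈ 87.3473.
Output: y_gold = 3.5·k_gold^0.42 = 3.5·87.3473^0.42 ≈ 22.8767.

y_gold ≈ 22.8767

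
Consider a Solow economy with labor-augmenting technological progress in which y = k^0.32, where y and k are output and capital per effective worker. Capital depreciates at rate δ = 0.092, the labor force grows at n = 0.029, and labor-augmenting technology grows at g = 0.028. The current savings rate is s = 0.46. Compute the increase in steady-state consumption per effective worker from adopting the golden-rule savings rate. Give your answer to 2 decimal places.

Break-even investment rate: n + g + δ = 0.029 + 0.028 + 0.092 = 0.149.
Current steady state (s = 0.46): k* = (0.46/0.149)^(1/0.68) ≈ 5.2476, y* = 5.2476^0.32 ≈ 1.6998, c* = (1−0.46)·1.6998 ≈ 0.9179.
At the golden rule the marginal product of capital equals n+g+δ: 0.32·k^(0.32−1) = 0.149. Solving, k_gold = (0.32/0.149)^(1/0.68) ≈ 3.0774.
y_gold = 3.0774^0.32 ≈ 1.4329, c_gold = y_gold − 0.149·k_gold ≈ 0.9744.
Gain: Δc = 0.9744 − 0.9179 ≈ 0.0565.

Δc ≈ 0.06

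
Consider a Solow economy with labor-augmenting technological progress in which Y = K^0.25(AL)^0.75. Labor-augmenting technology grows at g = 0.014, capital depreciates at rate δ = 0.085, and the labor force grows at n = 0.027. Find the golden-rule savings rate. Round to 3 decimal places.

s_gold = 0.250

Break-even investment rate: n + g + δ = 0.027 + 0.014 + 0.085 = 0.126.
At the golden rule MPK = n+g+δ, and in any Cobb-Douglas steady state s = (n+g+δ)·k/y = MPK·k/y = capital's share 0.25.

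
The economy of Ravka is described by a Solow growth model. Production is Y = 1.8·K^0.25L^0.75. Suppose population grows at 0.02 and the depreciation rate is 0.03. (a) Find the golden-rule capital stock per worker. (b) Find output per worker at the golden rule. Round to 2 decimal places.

(a) k_gold ≈ 18.72; (b) y_gold ≈ 3.74

Break-even investment rate: n + δ = 0.02 + 0.03 = 0.05.
Maximizing c = f(k) − (n+δ)·k gives f'(k) = n+δ, i.e. 0.25·1.8·k^(0.25−1) = 0.05, so k_gold = (0.25·1.8/0.05)^(1/0.75) ≈ 18.7208.
y_gold = 1.8·18.7208^0.25 ≈ 3.7442.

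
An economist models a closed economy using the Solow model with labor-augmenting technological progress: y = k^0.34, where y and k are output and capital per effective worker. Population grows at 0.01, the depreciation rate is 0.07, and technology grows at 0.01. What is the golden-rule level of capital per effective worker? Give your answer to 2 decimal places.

k_gold ≈ 7.49

n + g + δ = 0.01 + 0.01 + 0.07 = 0.09.
Setting f'(k) = n+g+δ gives 0.34·k^(0.34−1) = 0.09, hence k_gold = (0.34/0.09)^(1/0.66) ≈ 7.4920.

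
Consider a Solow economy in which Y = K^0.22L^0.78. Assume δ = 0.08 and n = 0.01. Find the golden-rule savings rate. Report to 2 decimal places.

s_gold = 0.22

Capital per worker breaks even when investment replaces (n + δ)·k; here n + δ = 0.09.
At the golden rule MPK = n+δ, and in any Cobb-Douglas steady state s = (n+δ)·k/y = MPK·k/y = capital's share 0.22.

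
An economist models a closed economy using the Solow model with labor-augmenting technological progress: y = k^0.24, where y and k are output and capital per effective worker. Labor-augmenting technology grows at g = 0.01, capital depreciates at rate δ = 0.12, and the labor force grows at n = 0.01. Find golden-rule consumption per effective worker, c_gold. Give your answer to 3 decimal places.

c_gold ≈ 0.901

Capital per effective worker breaks even when investment replaces (n + g + δ)·k; here n + g + δ = 0.14.
Maximizing c = f(k) − (n+g+δ)·k gives f'(k) = n+g+δ, i.e. 0.24·k^(0.24−1) = 0.14, so k_gold = (0.24/0.14)^(1/0.76) ≈ 2.0324.
y_gold = 2.0324^0.24 ≈ 1.1856.
c_gold = y_gold − (n+g+δ)·k_gold = 1.1856 − 0.14·2.0324 ≈ 0.9010.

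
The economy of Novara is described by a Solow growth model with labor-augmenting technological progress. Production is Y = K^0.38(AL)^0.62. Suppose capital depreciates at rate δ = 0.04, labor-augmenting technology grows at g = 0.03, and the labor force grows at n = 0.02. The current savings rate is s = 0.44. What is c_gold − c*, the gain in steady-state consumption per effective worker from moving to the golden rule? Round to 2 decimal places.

Δc ≈ 0.02

Capital per effective worker breaks even when investment replaces (n + g + δ)·k; here n + g + δ = 0.09.
Current steady state (s = 0.44): k* = (0.44/0.09)^(1/0.62) ≈ 12.9309, y* = 12.9309^0.38 ≈ 2.6450, c* = (1−0.44)·2.6450 ≈ 1.4812.
Maximizing c = f(k) − (n+g+δ)·k gives f'(k) = n+g+δ, i.e. 0.38·k^(0.38−1) = 0.09, so k_gold = (0.38/0.09)^(1/0.62) ≈ 10.2079.
y_gold = 10.2079^0.38 ≈ 2.4177, c_gold = y_gold − 0.09·k_gold ≈ 1.4990.
Gain: Δc = 1.4990 − 1.4812 ≈ 0.0178.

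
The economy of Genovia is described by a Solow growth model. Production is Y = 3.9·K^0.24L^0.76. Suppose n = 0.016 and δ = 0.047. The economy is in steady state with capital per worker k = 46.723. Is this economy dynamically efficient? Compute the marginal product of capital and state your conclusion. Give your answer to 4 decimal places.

Break-even investment rate: n + δ = 0.016 + 0.047 = 0.063.
MPK = 0.24·3.9·k^(0.24−1) = 0.24·3.9·46.723^(-0.76) ≈ 0.0504.
MPK < 0.063, so the economy is dynamically inefficient (over-saving).

dynamically inefficient; MPK ≈ 0.0504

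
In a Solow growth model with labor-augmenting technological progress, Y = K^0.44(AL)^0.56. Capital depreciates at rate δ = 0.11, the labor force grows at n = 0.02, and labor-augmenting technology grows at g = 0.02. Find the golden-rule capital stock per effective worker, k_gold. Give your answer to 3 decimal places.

k_gold ≈ 6.832

n + g + δ = 0.02 + 0.02 + 0.11 = 0.15.
Maximizing c = f(k) − (n+g+δ)·k gives f'(k) = n+g+δ, i.e. 0.44·k^(0.44−1) = 0.15, so k_gold = (0.44/0.15)^(1/0.56) ≈ 6.8324.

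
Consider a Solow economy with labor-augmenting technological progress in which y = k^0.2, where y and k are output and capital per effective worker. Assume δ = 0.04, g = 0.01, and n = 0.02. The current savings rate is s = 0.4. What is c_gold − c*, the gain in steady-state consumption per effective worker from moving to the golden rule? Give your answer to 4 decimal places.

Capital per effective worker breaks even when investment replaces (n + g + δ)·k; here n + g + δ = 0.07.
Current steady state (s = 0.4): k* = (0.4/0.07)^(1/0.8) ≈ 8.8349, y* = 8.8349^0.2 ≈ 1.5461, c* = (1−0.4)·1.5461 ≈ 0.9277.
Maximizing c = f(k) − (n+g+δ)·k gives f'(k) = n+g+δ, i.e. 0.2·k^(0.2−1) = 0.07, so k_gold = (0.2/0.07)^(1/0.8) ≈ 3.7146.
y_gold = 3.7146^0.2 ≈ 1.3001, c_gold = y_gold − 0.07·k_gold ≈ 1.0401.
Gain: Δc = 1.0401 − 0.9277 ≈ 0.1124.

Δc ≈ 0.1124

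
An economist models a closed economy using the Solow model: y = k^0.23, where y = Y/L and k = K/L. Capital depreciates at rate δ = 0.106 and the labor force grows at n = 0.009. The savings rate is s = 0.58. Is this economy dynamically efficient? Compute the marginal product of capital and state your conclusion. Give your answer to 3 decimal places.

dynamically inefficient; MPK ≈ 0.046

Capital per worker breaks even when investment replaces (n + δ)·k; here n + δ = 0.115.
Steady-state k*: s·k^0.23 = 0.115·k gives k* = (0.58/0.115)^(1/0.77) ≈ 8.1778.
MPK = 0.23·8.1778^(-0.77) ≈ 0.0456.
MPK < n+δ = 0.115, so the economy is dynamically inefficient (over-saving).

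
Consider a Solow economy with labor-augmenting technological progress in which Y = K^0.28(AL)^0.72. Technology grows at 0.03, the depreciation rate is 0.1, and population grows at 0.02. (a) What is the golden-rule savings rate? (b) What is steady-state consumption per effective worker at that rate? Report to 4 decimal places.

(a) s_gold = 0.2800; (b) c_gold ≈ 0.9178

Capital per effective worker breaks even when investment replaces (n + g + δ)·k; here n + g + δ = 0.15.
For Cobb-Douglas, s_gold equals capital's share: s_gold = 0.28.
Golden rule sets MPK = n+g+δ: 0.28·k^(0.28−1) = 0.15, so k_gold = (0.28/0.15)^(1/0.72) ≈ 2.3795.
y_gold = 2.3795^0.28 ≈ 1.2747; c_gold = (1−0.28)·y_gold ≈ 0.9178.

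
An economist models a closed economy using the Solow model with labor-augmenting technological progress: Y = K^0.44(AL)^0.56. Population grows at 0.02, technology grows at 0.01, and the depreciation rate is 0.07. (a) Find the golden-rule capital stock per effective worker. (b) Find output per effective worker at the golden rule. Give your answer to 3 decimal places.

n + g + δ = 0.02 + 0.01 + 0.07 = 0.1.
Setting f'(k) = n+g+δ gives 0.44·k^(0.44−1) = 0.1, hence k_gold = (0.44/0.1)^(1/0.56) ≈ 14.0936.
y_gold = 14.0936^0.44 ≈ 3.2031.

(a) k_gold ≈ 14.094; (b) y_gold ≈ 3.203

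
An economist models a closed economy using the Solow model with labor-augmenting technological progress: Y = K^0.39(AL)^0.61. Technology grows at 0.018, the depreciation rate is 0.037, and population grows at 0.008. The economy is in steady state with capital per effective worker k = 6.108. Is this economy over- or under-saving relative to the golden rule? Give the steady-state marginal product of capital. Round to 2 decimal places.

under-saving; MPK ≈ 0.13

Capital per effective worker breaks even when investment replaces (n + g + δ)·k; here n + g + δ = 0.063.
MPK = 0.39·k^(0.39−1) = 0.39·6.108^(-0.61) ≈ 0.1293.
MPK > 0.063, so the economy is dynamically efficient (under-saving).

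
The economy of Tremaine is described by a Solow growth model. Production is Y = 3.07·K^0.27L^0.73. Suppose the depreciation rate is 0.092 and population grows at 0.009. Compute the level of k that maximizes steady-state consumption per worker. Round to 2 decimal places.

k_gold ≈ 17.88

The effective depreciation rate is n + δ = 0.009 + 0.092 = 0.101.
Golden rule sets MPK = n+δ: 0.27·3.07·k^(0.27−1) = 0.101, so k_gold = (0.27·3.07/0.101)^(1/0.73) ≈ 17.8773.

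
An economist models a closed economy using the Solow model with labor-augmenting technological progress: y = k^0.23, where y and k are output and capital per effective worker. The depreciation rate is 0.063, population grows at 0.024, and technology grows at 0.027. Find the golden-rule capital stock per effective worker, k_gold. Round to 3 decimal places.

Capital per effective worker breaks even when investment replaces (n + g + δ)·k; here n + g + δ = 0.114.
Golden rule sets MPK = n+g+δ: 0.23·k^(0.23−1) = 0.114, so k_gold = (0.23/0.114)^(1/0.77) ≈ 2.4881.

k_gold ≈ 2.488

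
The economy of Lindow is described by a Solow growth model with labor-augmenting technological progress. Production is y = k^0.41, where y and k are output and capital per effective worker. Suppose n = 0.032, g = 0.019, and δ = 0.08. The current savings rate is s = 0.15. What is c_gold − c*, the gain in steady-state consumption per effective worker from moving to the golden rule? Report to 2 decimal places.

Δc ≈ 0.37

Capital per effective worker breaks even when investment replaces (n + g + δ)·k; here n + g + δ = 0.131.
Current steady state (s = 0.15): k* = (0.15/0.131)^(1/0.59) ≈ 1.2580, y* = 1.2580^0.41 ≈ 1.0987, c* = (1−0.15)·1.0987 ≈ 0.9339.
At the golden rule the marginal product of capital equals n+g+δ: 0.41·k^(0.41−1) = 0.131. Solving, k_gold = (0.41/0.131)^(1/0.59) ≈ 6.9159.
y_gold = 6.9159^0.41 ≈ 2.2097, c_gold = y_gold − 0.131·k_gold ≈ 1.3037.
Gain: Δc = 1.3037 − 0.9339 ≈ 0.3699.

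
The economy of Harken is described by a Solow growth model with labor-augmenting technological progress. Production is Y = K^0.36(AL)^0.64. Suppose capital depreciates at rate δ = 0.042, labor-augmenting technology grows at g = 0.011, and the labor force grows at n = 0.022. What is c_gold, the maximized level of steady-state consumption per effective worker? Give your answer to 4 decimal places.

c_gold ≈ 1.5466

The effective depreciation rate is n + g + δ = 0.022 + 0.011 + 0.042 = 0.075.
Setting f'(k) = n+g+δ gives 0.36·k^(0.36−1) = 0.075, hence k_gold = (0.36/0.075)^(1/0.64) ≈ 11.5995.
y_gold = 11.5995^0.36 ≈ 2.4166.
c_gold = y_gold − (n+g+δ)·k_gold = 2.4166 − 0.075·11.5995 ≈ 1.5466.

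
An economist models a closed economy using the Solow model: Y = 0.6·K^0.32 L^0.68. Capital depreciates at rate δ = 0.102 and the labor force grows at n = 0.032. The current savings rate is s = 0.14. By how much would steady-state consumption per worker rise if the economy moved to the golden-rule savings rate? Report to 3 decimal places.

Δc ≈ 0.069

n + δ = 0.032 + 0.102 = 0.134.
Current steady state (s = 0.14): k* = (0.14·0.6/0.134)^(1/0.68) ≈ 0.5032, y* = 0.6·0.5032^0.32 ≈ 0.4816, c* = (1−0.14)·0.4816 ≈ 0.4142.
Golden rule sets MPK = n+δ: 0.32·0.6·k^(0.32−1) = 0.134, so k_gold = (0.32·0.6/0.134)^(1/0.68) ≈ 1.6971.
y_gold = 0.6·1.6971^0.32 ≈ 0.7106, c_gold = y_gold − 0.134·k_gold ≈ 0.4832.
Gain: Δc = 0.4832 − 0.4142 ≈ 0.0690.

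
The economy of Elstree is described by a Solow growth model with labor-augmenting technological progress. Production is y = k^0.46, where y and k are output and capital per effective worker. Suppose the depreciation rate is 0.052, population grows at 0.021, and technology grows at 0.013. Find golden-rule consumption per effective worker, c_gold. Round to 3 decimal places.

The effective depreciation rate is n + g + δ = 0.021 + 0.013 + 0.052 = 0.086.
Maximizing c = f(k) − (n+g+δ)·k gives f'(k) = n+g+δ, i.e. 0.46·k^(0.46−1) = 0.086, so k_gold = (0.46/0.086)^(1/0.54) ≈ 22.3166.
y_gold = 22.3166^0.46 ≈ 4.1722.
c_gold = y_gold − (n+g+δ)·k_gold = 4.1722 − 0.086·22.3166 ≈ 2.2530.

c_gold ≈ 2.253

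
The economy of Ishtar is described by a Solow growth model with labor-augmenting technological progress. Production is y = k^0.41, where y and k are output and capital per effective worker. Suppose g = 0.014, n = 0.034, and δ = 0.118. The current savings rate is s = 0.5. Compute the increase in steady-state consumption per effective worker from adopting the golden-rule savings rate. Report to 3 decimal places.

Capital per effective worker breaks even when investment replaces (n + g + δ)·k; here n + g + δ = 0.166.
Current steady state (s = 0.5): k* = (0.5/0.166)^(1/0.59) ≈ 6.4808, y* = 6.4808^0.41 ≈ 2.1516, c* = (1−0.5)·2.1516 ≈ 1.0758.
At the golden rule the marginal product of capital equals n+g+δ: 0.41·k^(0.41−1) = 0.166. Solving, k_gold = (0.41/0.166)^(1/0.59) ≈ 4.6297.
y_gold = 4.6297^0.41 ≈ 1.8745, c_gold = y_gold − 0.166·k_gold ≈ 1.1059.
Gain: Δc = 1.1059 − 1.0758 ≈ 0.0301.

Δc ≈ 0.030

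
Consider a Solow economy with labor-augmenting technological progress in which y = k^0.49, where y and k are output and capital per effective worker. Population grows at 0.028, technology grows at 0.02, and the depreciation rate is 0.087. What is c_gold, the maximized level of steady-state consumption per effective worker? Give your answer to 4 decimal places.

c_gold ≈ 1.7599

Capital per effective worker breaks even when investment replaces (n + g + δ)·k; here n + g + δ = 0.135.
Setting f'(k) = n+g+δ gives 0.49·k^(0.49−1) = 0.135, hence k_gold = (0.49/0.135)^(1/0.51) ≈ 12.5248.
y_gold = 12.5248^0.49 ≈ 3.4507.
c_gold = y_gold − (n+g+δ)·k_gold = 3.4507 − 0.135·12.5248 ≈ 1.7599.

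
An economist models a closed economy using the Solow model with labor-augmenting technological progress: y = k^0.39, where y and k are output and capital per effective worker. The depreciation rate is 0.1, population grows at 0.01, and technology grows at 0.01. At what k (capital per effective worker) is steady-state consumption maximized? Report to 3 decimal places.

k_gold ≈ 6.905

The effective depreciation rate is n + g + δ = 0.01 + 0.01 + 0.1 = 0.12.
Golden rule sets MPK = n+g+δ: 0.39·k^(0.39−1) = 0.12, so k_gold = (0.39/0.12)^(1/0.61) ≈ 6.9048.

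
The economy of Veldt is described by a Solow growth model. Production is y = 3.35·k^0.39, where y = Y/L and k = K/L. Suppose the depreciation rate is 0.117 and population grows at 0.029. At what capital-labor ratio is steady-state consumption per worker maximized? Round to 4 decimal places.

The effective depreciation rate is n + δ = 0.029 + 0.117 = 0.146.
Setting f'(k) = n+δ gives 0.39·3.35·k^(0.39−1) = 0.146, hence k_gold = (0.39·3.35/0.146)^(1/0.61) ≈ 36.3293.

k_gold ≈ 36.3293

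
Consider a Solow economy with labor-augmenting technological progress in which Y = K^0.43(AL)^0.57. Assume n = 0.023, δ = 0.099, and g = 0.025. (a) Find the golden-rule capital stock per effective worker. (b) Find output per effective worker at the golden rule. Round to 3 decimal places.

The effective depreciation rate is n + g + δ = 0.023 + 0.025 + 0.099 = 0.147.
Maximizing c = f(k) − (n+g+δ)·k gives f'(k) = n+g+δ, i.e. 0.43·k^(0.43−1) = 0.147, so k_gold = (0.43/0.147)^(1/0.57) ≈ 6.5737.
y_gold = 6.5737^0.43 ≈ 2.2473.

(a) k_gold ≈ 6.574; (b) y_gold ≈ 2.247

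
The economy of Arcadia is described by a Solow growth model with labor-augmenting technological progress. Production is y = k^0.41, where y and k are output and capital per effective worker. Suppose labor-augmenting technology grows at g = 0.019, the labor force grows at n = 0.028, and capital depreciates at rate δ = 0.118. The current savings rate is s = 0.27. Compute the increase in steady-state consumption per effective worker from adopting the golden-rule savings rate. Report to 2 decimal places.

Δc ≈ 0.08

Capital per effective worker breaks even when investment replaces (n + g + δ)·k; here n + g + δ = 0.165.
Current steady state (s = 0.27): k* = (0.27/0.165)^(1/0.59) ≈ 2.3041, y* = 2.3041^0.41 ≈ 1.4081, c* = (1−0.27)·1.4081 ≈ 1.0279.
At the golden rule the marginal product of capital equals n+g+δ: 0.41·k^(0.41−1) = 0.165. Solving, k_gold = (0.41/0.165)^(1/0.59) ≈ 4.6773.
y_gold = 4.6773^0.41 ≈ 1.8823, c_gold = y_gold − 0.165·k_gold ≈ 1.1106.
Gain: Δc = 1.1106 − 1.0279 ≈ 0.0827.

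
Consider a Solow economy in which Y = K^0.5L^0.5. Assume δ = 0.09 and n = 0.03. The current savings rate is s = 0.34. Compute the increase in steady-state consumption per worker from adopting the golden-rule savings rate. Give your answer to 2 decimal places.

Capital per worker breaks even when investment replaces (n + δ)·k; here n + δ = 0.12.
Current steady state (s = 0.34): k* = (0.34/0.12)^(1/0.5) ≈ 8.0278, y* = 8.0278^0.5 ≈ 2.8333, c* = (1−0.34)·2.8333 ≈ 1.8700.
At the golden rule the marginal product of capital equals n+δ: 0.5·k^(0.5−1) = 0.12. Solving, k_gold = (0.5/0.12)^(1/0.5) ≈ 17.3611.
y_gold = 17.3611^0.5 ≈ 4.1667, c_gold = y_gold − 0.12·k_gold ≈ 2.0833.
Gain: Δc = 2.0833 − 1.8700 ≈ 0.2133.

Δc ≈ 0.21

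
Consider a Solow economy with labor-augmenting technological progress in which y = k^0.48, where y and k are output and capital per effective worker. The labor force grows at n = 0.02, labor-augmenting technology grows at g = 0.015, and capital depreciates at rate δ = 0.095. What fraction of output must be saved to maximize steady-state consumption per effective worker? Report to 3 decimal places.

s_gold = 0.480

n + g + δ = 0.02 + 0.015 + 0.095 = 0.13.
At the golden rule MPK = n+g+δ, and in any Cobb-Douglas steady state s = (n+g+δ)·k/y = MPK·k/y = capital's share 0.48.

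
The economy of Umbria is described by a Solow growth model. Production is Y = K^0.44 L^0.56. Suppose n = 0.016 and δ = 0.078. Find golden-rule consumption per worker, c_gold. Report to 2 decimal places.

Capital per worker breaks even when investment replaces (n + δ)·k; here n + δ = 0.094.
Golden rule sets MPK = n+δ: 0.44·k^(0.44−1) = 0.094, so k_gold = (0.44/0.094)^(1/0.56) ≈ 15.7401.
y_gold = 15.7401^0.44 ≈ 3.3627.
c_gold = y_gold − (n+δ)·k_gold = 3.3627 − 0.094·15.7401 ≈ 1.8831.

c_gold ≈ 1.88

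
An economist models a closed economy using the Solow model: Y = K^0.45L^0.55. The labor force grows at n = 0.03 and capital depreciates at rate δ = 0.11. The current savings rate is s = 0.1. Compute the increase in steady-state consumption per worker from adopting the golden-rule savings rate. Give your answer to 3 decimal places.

Δc ≈ 0.746

The effective depreciation rate is n + δ = 0.03 + 0.11 = 0.14.
Current steady state (s = 0.1): k* = (0.1/0.14)^(1/0.55) ≈ 0.5424, y* = 0.5424^0.45 ≈ 0.7593, c* = (1−0.1)·0.7593 ≈ 0.6834.
Setting f'(k) = n+δ gives 0.45·k^(0.45−1) = 0.14, hence k_gold = (0.45/0.14)^(1/0.55) ≈ 8.3555.
y_gold = 8.3555^0.45 ≈ 2.5995, c_gold = y_gold − 0.14·k_gold ≈ 1.4297.
Gain: Δc = 1.4297 − 0.6834 ≈ 0.7463.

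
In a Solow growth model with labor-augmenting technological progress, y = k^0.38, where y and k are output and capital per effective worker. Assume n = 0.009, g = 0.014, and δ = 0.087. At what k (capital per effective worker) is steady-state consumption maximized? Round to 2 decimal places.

Capital per effective worker breaks even when investment replaces (n + g + δ)·k; here n + g + δ = 0.11.
Golden rule sets MPK = n+g+δ: 0.38·k^(0.38−1) = 0.11, so k_gold = (0.38/0.11)^(1/0.62) ≈ 7.3854.

k_gold ≈ 7.39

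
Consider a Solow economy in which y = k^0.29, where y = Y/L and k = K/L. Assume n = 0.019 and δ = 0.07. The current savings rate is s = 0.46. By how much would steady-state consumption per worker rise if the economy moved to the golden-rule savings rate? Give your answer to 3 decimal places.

n + δ = 0.019 + 0.07 = 0.089.
Current steady state (s = 0.46): k* = (0.46/0.089)^(1/0.71) ≈ 10.1098, y* = 10.1098^0.29 ≈ 1.9560, c* = (1−0.46)·1.9560 ≈ 1.0563.
Setting f'(k) = n+δ gives 0.29·k^(0.29−1) = 0.089, hence k_gold = (0.29/0.089)^(1/0.71) ≈ 5.2789.
y_gold = 5.2789^0.29 ≈ 1.6201, c_gold = y_gold − 0.089·k_gold ≈ 1.1503.
Gain: Δc = 1.1503 − 1.0563 ≈ 0.0940.

Δc ≈ 0.094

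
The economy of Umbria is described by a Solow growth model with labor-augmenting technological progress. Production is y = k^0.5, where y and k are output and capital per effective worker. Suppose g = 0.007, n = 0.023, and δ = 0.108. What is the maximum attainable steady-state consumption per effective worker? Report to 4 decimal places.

c_gold ≈ 1.8116

The effective depreciation rate is n + g + δ = 0.023 + 0.007 + 0.108 = 0.138.
Setting f'(k) = n+g+δ gives 0.5·k^(0.5−1) = 0.138, hence k_gold = (0.5/0.138)^(1/0.5) ≈ 13.1275.
y_gold = 13.1275^0.5 ≈ 3.6232.
c_gold = y_gold − (n+g+δ)·k_gold = 3.6232 − 0.138·13.1275 ≈ 1.8116.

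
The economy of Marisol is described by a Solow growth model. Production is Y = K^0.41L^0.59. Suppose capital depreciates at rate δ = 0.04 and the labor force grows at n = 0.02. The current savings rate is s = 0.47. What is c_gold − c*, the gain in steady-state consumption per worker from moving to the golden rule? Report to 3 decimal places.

Capital per worker breaks even when investment replaces (n + δ)·k; here n + δ = 0.06.
Current steady state (s = 0.47): k* = (0.47/0.06)^(1/0.59) ≈ 32.7464, y* = 32.7464^0.41 ≈ 4.1804, c* = (1−0.47)·4.1804 ≈ 2.2156.
Golden rule sets MPK = n+δ: 0.41·k^(0.41−1) = 0.06, so k_gold = (0.41/0.06)^(1/0.59) ≈ 25.9795.
y_gold = 25.9795^0.41 ≈ 3.8019, c_gold = y_gold − 0.06·k_gold ≈ 2.2431.
Gain: Δc = 2.2431 − 2.2156 ≈ 0.0275.

Δc ≈ 0.028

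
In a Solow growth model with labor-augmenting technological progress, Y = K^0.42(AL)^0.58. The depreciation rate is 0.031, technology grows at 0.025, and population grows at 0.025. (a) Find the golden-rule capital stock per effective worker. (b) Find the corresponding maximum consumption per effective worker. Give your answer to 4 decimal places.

Capital per effective worker breaks even when investment replaces (n + g + δ)·k; here n + g + δ = 0.081.
At the golden rule the marginal product of capital equals n+g+δ: 0.42·k^(0.42−1) = 0.081. Solving, k_gold = (0.42/0.081)^(1/0.58) ≈ 17.0747.
y_gold = 17.0747^0.42 ≈ 3.2930; c_gold = y_gold − 0.081·k_gold ≈ 1.9099.

(a) k_gold ≈ 17.0747; (b) c_gold ≈ 1.9099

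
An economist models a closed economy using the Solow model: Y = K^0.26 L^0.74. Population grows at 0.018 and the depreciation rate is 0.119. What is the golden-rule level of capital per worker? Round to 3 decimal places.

k_gold ≈ 2.377

The effective depreciation rate is n + δ = 0.018 + 0.119 = 0.137.
At the golden rule the marginal product of capital equals n+δ: 0.26·k^(0.26−1) = 0.137. Solving, k_gold = (0.26/0.137)^(1/0.74) ≈ 2.3769.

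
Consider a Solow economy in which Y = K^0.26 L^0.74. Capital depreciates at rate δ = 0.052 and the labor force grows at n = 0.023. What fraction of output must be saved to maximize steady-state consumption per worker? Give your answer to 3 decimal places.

n + δ = 0.023 + 0.052 = 0.075.
At the golden rule MPK = n+δ, and in any Cobb-Douglas steady state s = (n+δ)·k/y = MPK·k/y = capital's share 0.26.

s_gold = 0.260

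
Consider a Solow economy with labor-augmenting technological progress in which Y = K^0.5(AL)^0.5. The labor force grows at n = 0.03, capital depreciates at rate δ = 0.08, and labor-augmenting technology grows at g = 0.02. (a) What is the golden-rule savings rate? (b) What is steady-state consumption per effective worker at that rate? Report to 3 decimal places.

(a) s_gold = 0.500; (b) c_gold ≈ 1.923

Capital per effective worker breaks even when investment replaces (n + g + δ)·k; here n + g + δ = 0.13.
For Cobb-Douglas, s_gold equals capital's share: s_gold = 0.5.
Setting f'(k) = n+g+δ gives 0.5·k^(0.5−1) = 0.13, hence k_gold = (0.5/0.13)^(1/0.5) ≈ 14.7929.
y_gold = 14.7929^0.5 ≈ 3.8462; c_gold = (1−0.5)·y_gold ≈ 1.9231.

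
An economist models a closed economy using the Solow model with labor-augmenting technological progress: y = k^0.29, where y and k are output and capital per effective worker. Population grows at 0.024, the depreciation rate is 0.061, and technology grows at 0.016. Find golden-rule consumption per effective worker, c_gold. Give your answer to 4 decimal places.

n + g + δ = 0.024 + 0.016 + 0.061 = 0.101.
Maximizing c = f(k) − (n+g+δ)·k gives f'(k) = n+g+δ, i.e. 0.29·k^(0.29−1) = 0.101, so k_gold = (0.29/0.101)^(1/0.71) ≈ 4.4175.
y_gold = 4.4175^0.29 ≈ 1.5385.
c_gold = y_gold − (n+g+δ)·k_gold = 1.5385 − 0.101·4.4175 ≈ 1.0923.

c_gold ≈ 1.0923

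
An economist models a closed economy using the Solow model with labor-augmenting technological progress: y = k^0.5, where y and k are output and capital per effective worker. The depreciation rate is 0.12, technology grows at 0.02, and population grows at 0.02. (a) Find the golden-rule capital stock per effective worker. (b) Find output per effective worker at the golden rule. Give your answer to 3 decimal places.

(a) k_gold ≈ 9.766; (b) y_gold ≈ 3.125

Break-even investment rate: n + g + δ = 0.02 + 0.02 + 0.12 = 0.16.
At the golden rule the marginal product of capital equals n+g+δ: 0.5·k^(0.5−1) = 0.16. Solving, k_gold = (0.5/0.16)^(1/0.5) ≈ 9.7656.
y_gold = 9.7656^0.5 ≈ 3.1250.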